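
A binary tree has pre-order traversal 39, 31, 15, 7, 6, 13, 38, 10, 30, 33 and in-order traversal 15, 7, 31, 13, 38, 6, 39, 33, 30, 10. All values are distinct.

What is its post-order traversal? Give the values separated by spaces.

The first element of pre-order is the root; it splits in-order into left and right subtrees.
Root 39: left subtree has 6 nodes {15, 7, 31, 13, 38, 6}, right has 3 {33, 30, 10}.
  Root 31: left subtree has 2 nodes {15, 7}, right has 3 {13, 38, 6}.
    Root 15: left subtree has 0 nodes { }, right has 1 {7}.
    Root 6: left subtree has 2 nodes {13, 38}, right has 0 { }.
      Root 13: left subtree has 0 nodes { }, right has 1 {38}.
  Root 10: left subtree has 2 nodes {33, 30}, right has 0 { }.
    Root 30: left subtree has 1 node {33}, right has 0 { }.

7 15 38 13 6 31 33 30 10 39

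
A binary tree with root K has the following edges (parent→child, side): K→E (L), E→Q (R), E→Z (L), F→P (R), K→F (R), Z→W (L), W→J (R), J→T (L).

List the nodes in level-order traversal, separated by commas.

K, E, F, Z, Q, P, W, J, T

Level-order visits nodes level by level from the root, left to right within each level.
Level 0: K
Level 1: E, F
Level 2: Z, Q, P
Level 3: W
Level 4: J
Level 5: T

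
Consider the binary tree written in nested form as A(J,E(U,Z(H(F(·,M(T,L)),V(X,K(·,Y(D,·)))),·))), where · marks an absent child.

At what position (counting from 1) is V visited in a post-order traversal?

Post-order visits the left subtree, then the right subtree, then the node.
At A: go left to J.
  J is a leaf — visit J.
At A: go right to E.
  At E: go left to U.
    U is a leaf — visit U.
  At E: go right to Z.
    At Z: go left to H.
      At H: go left to F.
        At F: no left child.
        At F: go right to M.
          At M: go left to T.
            T is a leaf — visit T.
          At M: go right to L.
            L is a leaf — visit L.
          Visit M.
        Visit F.
      At H: go right to V.
        At V: go left to X.
          X is a leaf — visit X.
        At V: go right to K.
          At K: no left child.
          At K: go right to Y.
            At Y: go left to D.
              D is a leaf — visit D.
            At Y: no right child.
            Visit Y.
          Visit K.
        Visit V.
      Visit H.
    At Z: no right child.
    Visit Z.
  Visit E.
Visit A.
Full post-order sequence: J, U, T, L, M, F, X, D, Y, K, V, H, Z, E, A.

11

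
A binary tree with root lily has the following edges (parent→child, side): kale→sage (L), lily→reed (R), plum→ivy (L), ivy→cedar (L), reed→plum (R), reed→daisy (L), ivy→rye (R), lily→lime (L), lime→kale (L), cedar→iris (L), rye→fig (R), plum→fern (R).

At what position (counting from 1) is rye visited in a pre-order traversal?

11

Pre-order visits the node, then its left subtree, then its right subtree.
Visit lily.
At lily: go left to lime.
  Visit lime.
  At lime: go left to kale.
    Visit kale.
    At kale: go left to sage.
      sage is a leaf — visit sage.
    At kale: no right child.
  At lime: no right child.
At lily: go right to reed.
  Visit reed.
  At reed: go left to daisy.
    daisy is a leaf — visit daisy.
  At reed: go right to plum.
    Visit plum.
    At plum: go left to ivy.
      Visit ivy.
      At ivy: go left to cedar.
        Visit cedar.
        At cedar: go left to iris.
          iris is a leaf — visit iris.
        At cedar: no right child.
      At ivy: go right to rye.
        Visit rye.
        At rye: no left child.
        At rye: go right to fig.
          fig is a leaf — visit fig.
    At plum: go right to fern.
      fern is a leaf — visit fern.
Full pre-order sequence: lily, lime, kale, sage, reed, daisy, plum, ivy, cedar, iris, rye, fig, fern.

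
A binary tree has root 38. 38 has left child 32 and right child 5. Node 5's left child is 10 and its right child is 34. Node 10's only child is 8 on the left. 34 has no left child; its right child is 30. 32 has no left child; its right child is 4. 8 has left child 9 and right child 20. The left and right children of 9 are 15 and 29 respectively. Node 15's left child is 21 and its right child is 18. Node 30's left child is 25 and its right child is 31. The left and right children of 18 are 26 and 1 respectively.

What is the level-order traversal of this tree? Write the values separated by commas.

38, 32, 5, 4, 10, 34, 8, 30, 9, 20, 25, 31, 15, 29, 21, 18, 26, 1

Level-order visits nodes level by level from the root, left to right within each level.
Level 0: 38
Level 1: 32, 5
Level 2: 4, 10, 34
Level 3: 8, 30
Level 4: 9, 20, 25, 31
Level 5: 15, 29
Level 6: 21, 18
Level 7: 26, 1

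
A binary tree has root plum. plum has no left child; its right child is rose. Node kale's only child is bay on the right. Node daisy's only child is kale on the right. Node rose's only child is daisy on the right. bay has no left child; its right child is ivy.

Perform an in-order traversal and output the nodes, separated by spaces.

plum rose daisy kale bay ivy

In-order visits the left subtree, then the node, then the right subtree.
At plum: no left child.
Visit plum.
At plum: go right to rose.
  At rose: no left child.
  Visit rose.
  At rose: go right to daisy.
    At daisy: no left child.
    Visit daisy.
    At daisy: go right to kale.
      At kale: no left child.
      Visit kale.
      At kale: go right to bay.
        At bay: no left child.
        Visit bay.
        At bay: go right to ivy.
          ivy is a leaf — visit ivy.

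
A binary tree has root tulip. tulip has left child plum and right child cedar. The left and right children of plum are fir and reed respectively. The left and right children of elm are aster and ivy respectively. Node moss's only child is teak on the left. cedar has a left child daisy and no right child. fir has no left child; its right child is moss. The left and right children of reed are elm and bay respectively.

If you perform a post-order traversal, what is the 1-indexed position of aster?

4

Post-order visits the left subtree, then the right subtree, then the node.
At tulip: go left to plum.
  At plum: go left to fir.
    At fir: no left child.
    At fir: go right to moss.
      At moss: go left to teak.
        teak is a leaf — visit teak.
      At moss: no right child.
      Visit moss.
    Visit fir.
  At plum: go right to reed.
    At reed: go left to elm.
      At elm: go left to aster.
        aster is a leaf — visit aster.
      At elm: go right to ivy.
        ivy is a leaf — visit ivy.
      Visit elm.
    At reed: go right to bay.
      bay is a leaf — visit bay.
    Visit reed.
  Visit plum.
At tulip: go right to cedar.
  At cedar: go left to daisy.
    daisy is a leaf — visit daisy.
  At cedar: no right child.
  Visit cedar.
Visit tulip.
Full post-order sequence: teak, moss, fir, aster, ivy, elm, bay, reed, plum, daisy, cedar, tulip.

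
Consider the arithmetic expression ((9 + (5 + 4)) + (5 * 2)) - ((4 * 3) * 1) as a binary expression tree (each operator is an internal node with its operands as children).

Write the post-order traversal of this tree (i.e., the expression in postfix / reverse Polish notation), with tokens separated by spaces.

Post-order on an expression tree gives postfix notation: for each operator, emit left operand, right operand, then the operator.

9 5 4 + + 5 2 * + 4 3 * 1 * -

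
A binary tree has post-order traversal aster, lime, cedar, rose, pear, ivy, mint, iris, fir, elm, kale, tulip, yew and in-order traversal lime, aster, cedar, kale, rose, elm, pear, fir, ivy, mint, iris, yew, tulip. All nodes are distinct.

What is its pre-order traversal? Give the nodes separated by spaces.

yew kale cedar lime aster elm rose fir pear iris mint ivy tulip

The last element of post-order is the root; it splits in-order into left and right subtrees.
Root yew: left subtree has 11 nodes {lime, aster, cedar, kale, rose, elm, pear, fir, ivy, mint, iris}, right has 1 {tulip}.
  Root kale: left subtree has 3 nodes {lime, aster, cedar}, right has 7 {rose, elm, pear, fir, ivy, mint, iris}.
    Root cedar: left subtree has 2 nodes {lime, aster}, right has 0 { }.
      Root lime: left subtree has 0 nodes { }, right has 1 {aster}.
    Root elm: left subtree has 1 node {rose}, right has 5 {pear, fir, ivy, mint, iris}.
      Root fir: left subtree has 1 node {pear}, right has 3 {ivy, mint, iris}.
        Root iris: left subtree has 2 nodes {ivy, mint}, right has 0 { }.
          Root mint: left subtree has 1 node {ivy}, right has 0 { }.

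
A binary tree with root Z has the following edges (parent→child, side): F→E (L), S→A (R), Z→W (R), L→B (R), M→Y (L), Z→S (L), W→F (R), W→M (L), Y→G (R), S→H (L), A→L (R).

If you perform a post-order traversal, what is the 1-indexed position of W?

11

Post-order visits the left subtree, then the right subtree, then the node.
At Z: go left to S.
  At S: go left to H.
    H is a leaf — visit H.
  At S: go right to A.
    At A: no left child.
    At A: go right to L.
      At L: no left child.
      At L: go right to B.
        B is a leaf — visit B.
      Visit L.
    Visit A.
  Visit S.
At Z: go right to W.
  At W: go left to M.
    At M: go left to Y.
      At Y: no left child.
      At Y: go right to G.
        G is a leaf — visit G.
      Visit Y.
    At M: no right child.
    Visit M.
  At W: go right to F.
    At F: go left to E.
      E is a leaf — visit E.
    At F: no right child.
    Visit F.
  Visit W.
Visit Z.
Full post-order sequence: H, B, L, A, S, G, Y, M, E, F, W, Z.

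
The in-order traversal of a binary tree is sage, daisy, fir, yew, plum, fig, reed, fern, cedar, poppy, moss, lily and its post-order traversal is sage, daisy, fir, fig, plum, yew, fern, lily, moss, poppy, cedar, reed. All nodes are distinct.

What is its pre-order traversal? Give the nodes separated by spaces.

reed yew fir daisy sage plum fig cedar fern poppy moss lily

The last element of post-order is the root; it splits in-order into left and right subtrees.
Root reed: left subtree has 6 nodes {sage, daisy, fir, yew, plum, fig}, right has 5 {fern, cedar, poppy, moss, lily}.
  Root yew: left subtree has 3 nodes {sage, daisy, fir}, right has 2 {plum, fig}.
    Root fir: left subtree has 2 nodes {sage, daisy}, right has 0 { }.
      Root daisy: left subtree has 1 node {sage}, right has 0 { }.
    Root plum: left subtree has 0 nodes { }, right has 1 {fig}.
  Root cedar: left subtree has 1 node {fern}, right has 3 {poppy, moss, lily}.
    Root poppy: left subtree has 0 nodes { }, right has 2 {moss, lily}.
      Root moss: left subtree has 0 nodes { }, right has 1 {lily}.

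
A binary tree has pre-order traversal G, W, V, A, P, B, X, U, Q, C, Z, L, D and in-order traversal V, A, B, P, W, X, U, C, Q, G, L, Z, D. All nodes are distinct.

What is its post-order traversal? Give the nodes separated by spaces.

The first element of pre-order is the root; it splits in-order into left and right subtrees.
Root G: left subtree has 9 nodes {V, A, B, P, W, X, U, C, Q}, right has 3 {L, Z, D}.
  Root W: left subtree has 4 nodes {V, A, B, P}, right has 4 {X, U, C, Q}.
    Root V: left subtree has 0 nodes { }, right has 3 {A, B, P}.
      Root A: left subtree has 0 nodes { }, right has 2 {B, P}.
        Root P: left subtree has 1 node {B}, right has 0 { }.
    Root X: left subtree has 0 nodes { }, right has 3 {U, C, Q}.
      Root U: left subtree has 0 nodes { }, right has 2 {C, Q}.
        Root Q: left subtree has 1 node {C}, right has 0 { }.
  Root Z: left subtree has 1 node {L}, right has 1 {D}.

B P A V C Q U X W L D Z G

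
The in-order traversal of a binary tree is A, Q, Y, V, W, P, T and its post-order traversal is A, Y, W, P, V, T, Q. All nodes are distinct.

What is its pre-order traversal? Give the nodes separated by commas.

Q, A, T, V, Y, P, W

The last element of post-order is the root; it splits in-order into left and right subtrees.
Root Q: left subtree has 1 node {A}, right has 5 {Y, V, W, P, T}.
  Root T: left subtree has 4 nodes {Y, V, W, P}, right has 0 { }.
    Root V: left subtree has 1 node {Y}, right has 2 {W, P}.
      Root P: left subtree has 1 node {W}, right has 0 { }.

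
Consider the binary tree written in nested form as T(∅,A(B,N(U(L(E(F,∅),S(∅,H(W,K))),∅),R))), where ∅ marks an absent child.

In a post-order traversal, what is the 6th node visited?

H

Post-order visits the left subtree, then the right subtree, then the node.
At T: no left child.
At T: go right to A.
  At A: go left to B.
    B is a leaf — visit B.
  At A: go right to N.
    At N: go left to U.
      At U: go left to L.
        At L: go left to E.
          At E: go left to F.
            F is a leaf — visit F.
          At E: no right child.
          Visit E.
        At L: go right to S.
          At S: no left child.
          At S: go right to H.
            At H: go left to W.
              W is a leaf — visit W.
            At H: go right to K.
              K is a leaf — visit K.
            Visit H.
          Visit S.
        Visit L.
      At U: no right child.
      Visit U.
    At N: go right to R.
      R is a leaf — visit R.
    Visit N.
  Visit A.
Visit T.
Full post-order sequence: B, F, E, W, K, H, S, L, U, R, N, A, T.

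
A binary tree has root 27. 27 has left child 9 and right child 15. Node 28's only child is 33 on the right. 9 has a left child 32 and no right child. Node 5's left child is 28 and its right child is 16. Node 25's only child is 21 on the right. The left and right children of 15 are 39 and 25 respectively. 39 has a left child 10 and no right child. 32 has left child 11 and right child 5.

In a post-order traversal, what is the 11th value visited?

Post-order visits the left subtree, then the right subtree, then the node.
At 27: go left to 9.
  At 9: go left to 32.
    At 32: go left to 11.
      11 is a leaf — visit 11.
    At 32: go right to 5.
      At 5: go left to 28.
        At 28: no left child.
        At 28: go right to 33.
          33 is a leaf — visit 33.
        Visit 28.
      At 5: go right to 16.
        16 is a leaf — visit 16.
      Visit 5.
    Visit 32.
  At 9: no right child.
  Visit 9.
At 27: go right to 15.
  At 15: go left to 39.
    At 39: go left to 10.
      10 is a leaf — visit 10.
    At 39: no right child.
    Visit 39.
  At 15: go right to 25.
    At 25: no left child.
    At 25: go right to 21.
      21 is a leaf — visit 21.
    Visit 25.
  Visit 15.
Visit 27.
Full post-order sequence: 11, 33, 28, 16, 5, 32, 9, 10, 39, 21, 25, 15, 27.

25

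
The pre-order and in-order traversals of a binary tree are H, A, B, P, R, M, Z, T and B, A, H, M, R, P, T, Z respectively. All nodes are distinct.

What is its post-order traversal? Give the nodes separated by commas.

B, A, M, R, T, Z, P, H

The first element of pre-order is the root; it splits in-order into left and right subtrees.
Root H: left subtree has 2 nodes {B, A}, right has 5 {M, R, P, T, Z}.
  Root A: left subtree has 1 node {B}, right has 0 { }.
  Root P: left subtree has 2 nodes {M, R}, right has 2 {T, Z}.
    Root R: left subtree has 1 node {M}, right has 0 { }.
    Root Z: left subtree has 1 node {T}, right has 0 { }.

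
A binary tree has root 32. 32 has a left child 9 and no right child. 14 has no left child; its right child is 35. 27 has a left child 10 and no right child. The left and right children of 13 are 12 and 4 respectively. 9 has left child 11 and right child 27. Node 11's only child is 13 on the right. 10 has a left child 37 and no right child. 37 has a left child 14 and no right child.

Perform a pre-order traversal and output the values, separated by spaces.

32 9 11 13 12 4 27 10 37 14 35

Pre-order visits the node, then its left subtree, then its right subtree.
Visit 32.
At 32: go left to 9.
  Visit 9.
  At 9: go left to 11.
    Visit 11.
    At 11: no left child.
    At 11: go right to 13.
      Visit 13.
      At 13: go left to 12.
        12 is a leaf — visit 12.
      At 13: go right to 4.
        4 is a leaf — visit 4.
  At 9: go right to 27.
    Visit 27.
    At 27: go left to 10.
      Visit 10.
      At 10: go left to 37.
        Visit 37.
        At 37: go left to 14.
          Visit 14.
          At 14: no left child.
          At 14: go right to 35.
            35 is a leaf — visit 35.
        At 37: no right child.
      At 10: no right child.
    At 27: no right child.
At 32: no right child.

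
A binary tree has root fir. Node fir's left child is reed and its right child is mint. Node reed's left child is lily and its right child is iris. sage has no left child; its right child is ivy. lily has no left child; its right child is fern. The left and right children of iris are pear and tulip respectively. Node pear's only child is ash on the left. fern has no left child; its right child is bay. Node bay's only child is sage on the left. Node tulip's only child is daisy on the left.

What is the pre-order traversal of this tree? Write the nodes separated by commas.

Pre-order visits the node, then its left subtree, then its right subtree.
Visit fir.
At fir: go left to reed.
  Visit reed.
  At reed: go left to lily.
    Visit lily.
    At lily: no left child.
    At lily: go right to fern.
      Visit fern.
      At fern: no left child.
      At fern: go right to bay.
        Visit bay.
        At bay: go left to sage.
          Visit sage.
          At sage: no left child.
          At sage: go right to ivy.
            ivy is a leaf — visit ivy.
        At bay: no right child.
  At reed: go right to iris.
    Visit iris.
    At iris: go left to pear.
      Visit pear.
      At pear: go left to ash.
        ash is a leaf — visit ash.
      At pear: no right child.
    At iris: go right to tulip.
      Visit tulip.
      At tulip: go left to daisy.
        daisy is a leaf — visit daisy.
      At tulip: no right child.
At fir: go right to mint.
  mint is a leaf — visit mint.

fir, reed, lily, fern, bay, sage, ivy, iris, pear, ash, tulip, daisy, mint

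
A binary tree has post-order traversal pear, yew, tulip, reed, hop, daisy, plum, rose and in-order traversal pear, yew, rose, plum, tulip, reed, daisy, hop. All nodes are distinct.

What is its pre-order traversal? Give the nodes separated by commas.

rose, yew, pear, plum, daisy, reed, tulip, hop

The last element of post-order is the root; it splits in-order into left and right subtrees.
Root rose: left subtree has 2 nodes {pear, yew}, right has 5 {plum, tulip, reed, daisy, hop}.
  Root yew: left subtree has 1 node {pear}, right has 0 { }.
  Root plum: left subtree has 0 nodes { }, right has 4 {tulip, reed, daisy, hop}.
    Root daisy: left subtree has 2 nodes {tulip, reed}, right has 1 {hop}.
      Root reed: left subtree has 1 node {tulip}, right has 0 { }.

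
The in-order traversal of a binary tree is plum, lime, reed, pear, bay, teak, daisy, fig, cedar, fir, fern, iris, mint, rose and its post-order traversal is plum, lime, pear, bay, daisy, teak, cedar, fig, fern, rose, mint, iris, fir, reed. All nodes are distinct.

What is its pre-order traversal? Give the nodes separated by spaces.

The last element of post-order is the root; it splits in-order into left and right subtrees.
Root reed: left subtree has 2 nodes {plum, lime}, right has 11 {pear, bay, teak, daisy, fig, cedar, fir, fern, iris, mint, rose}.
  Root lime: left subtree has 1 node {plum}, right has 0 { }.
  Root fir: left subtree has 6 nodes {pear, bay, teak, daisy, fig, cedar}, right has 4 {fern, iris, mint, rose}.
    Root fig: left subtree has 4 nodes {pear, bay, teak, daisy}, right has 1 {cedar}.
      Root teak: left subtree has 2 nodes {pear, bay}, right has 1 {daisy}.
        Root bay: left subtree has 1 node {pear}, right has 0 { }.
    Root iris: left subtree has 1 node {fern}, right has 2 {mint, rose}.
      Root mint: left subtree has 0 nodes { }, right has 1 {rose}.

reed lime plum fir fig teak bay pear daisy cedar iris fern mint rose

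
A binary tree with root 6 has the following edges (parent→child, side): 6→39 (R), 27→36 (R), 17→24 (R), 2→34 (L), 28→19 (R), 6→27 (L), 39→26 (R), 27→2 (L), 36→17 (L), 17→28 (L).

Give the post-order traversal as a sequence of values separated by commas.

Post-order visits the left subtree, then the right subtree, then the node.
At 6: go left to 27.
  At 27: go left to 2.
    At 2: go left to 34.
      34 is a leaf — visit 34.
    At 2: no right child.
    Visit 2.
  At 27: go right to 36.
    At 36: go left to 17.
      At 17: go left to 28.
        At 28: no left child.
        At 28: go right to 19.
          19 is a leaf — visit 19.
        Visit 28.
      At 17: go right to 24.
        24 is a leaf — visit 24.
      Visit 17.
    At 36: no right child.
    Visit 36.
  Visit 27.
At 6: go right to 39.
  At 39: no left child.
  At 39: go right to 26.
    26 is a leaf — visit 26.
  Visit 39.
Visit 6.

34, 2, 19, 28, 24, 17, 36, 27, 26, 39, 6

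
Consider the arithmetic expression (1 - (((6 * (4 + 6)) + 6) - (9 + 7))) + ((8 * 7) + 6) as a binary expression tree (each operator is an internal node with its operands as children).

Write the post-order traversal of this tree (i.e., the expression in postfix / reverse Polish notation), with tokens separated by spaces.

Post-order on an expression tree gives postfix notation: for each operator, emit left operand, right operand, then the operator.

1 6 4 6 + * 6 + 9 7 + - - 8 7 * 6 + +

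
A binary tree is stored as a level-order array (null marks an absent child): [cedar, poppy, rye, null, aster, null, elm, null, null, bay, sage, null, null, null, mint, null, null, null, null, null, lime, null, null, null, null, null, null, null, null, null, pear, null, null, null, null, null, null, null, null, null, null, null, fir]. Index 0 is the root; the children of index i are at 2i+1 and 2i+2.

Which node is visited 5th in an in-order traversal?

In-order visits the left subtree, then the node, then the right subtree.
At cedar: go left to poppy.
  At poppy: no left child.
  Visit poppy.
  At poppy: go right to aster.
    At aster: go left to bay.
      At bay: no left child.
      Visit bay.
      At bay: go right to lime.
        At lime: no left child.
        Visit lime.
        At lime: go right to fir.
          fir is a leaf — visit fir.
    Visit aster.
    At aster: go right to sage.
      sage is a leaf — visit sage.
Visit cedar.
At cedar: go right to rye.
  At rye: no left child.
  Visit rye.
  At rye: go right to elm.
    At elm: no left child.
    Visit elm.
    At elm: go right to mint.
      At mint: no left child.
      Visit mint.
      At mint: go right to pear.
        pear is a leaf — visit pear.
Full in-order sequence: poppy, bay, lime, fir, aster, sage, cedar, rye, elm, mint, pear.

aster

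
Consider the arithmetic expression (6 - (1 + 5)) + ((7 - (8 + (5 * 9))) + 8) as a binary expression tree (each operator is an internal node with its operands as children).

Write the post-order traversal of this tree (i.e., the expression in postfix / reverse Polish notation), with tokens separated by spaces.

Post-order on an expression tree gives postfix notation: for each operator, emit left operand, right operand, then the operator.

6 1 5 + - 7 8 5 9 * + - 8 + +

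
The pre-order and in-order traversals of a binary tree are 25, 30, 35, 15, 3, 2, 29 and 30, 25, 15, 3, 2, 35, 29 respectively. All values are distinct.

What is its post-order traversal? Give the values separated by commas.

30, 2, 3, 15, 29, 35, 25

The first element of pre-order is the root; it splits in-order into left and right subtrees.
Root 25: left subtree has 1 node {30}, right has 5 {15, 3, 2, 35, 29}.
  Root 35: left subtree has 3 nodes {15, 3, 2}, right has 1 {29}.
    Root 15: left subtree has 0 nodes { }, right has 2 {3, 2}.
      Root 3: left subtree has 0 nodes { }, right has 1 {2}.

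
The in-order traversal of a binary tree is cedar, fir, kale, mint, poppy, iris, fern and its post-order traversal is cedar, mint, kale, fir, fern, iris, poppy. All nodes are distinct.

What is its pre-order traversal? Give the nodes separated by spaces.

The last element of post-order is the root; it splits in-order into left and right subtrees.
Root poppy: left subtree has 4 nodes {cedar, fir, kale, mint}, right has 2 {iris, fern}.
  Root fir: left subtree has 1 node {cedar}, right has 2 {kale, mint}.
    Root kale: left subtree has 0 nodes { }, right has 1 {mint}.
  Root iris: left subtree has 0 nodes { }, right has 1 {fern}.

poppy fir cedar kale mint iris fern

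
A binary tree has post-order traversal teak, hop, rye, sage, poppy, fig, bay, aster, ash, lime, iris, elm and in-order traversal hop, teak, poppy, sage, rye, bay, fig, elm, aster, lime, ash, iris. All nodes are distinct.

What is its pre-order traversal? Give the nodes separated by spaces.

elm bay poppy hop teak sage rye fig iris lime aster ash

The last element of post-order is the root; it splits in-order into left and right subtrees.
Root elm: left subtree has 7 nodes {hop, teak, poppy, sage, rye, bay, fig}, right has 4 {aster, lime, ash, iris}.
  Root bay: left subtree has 5 nodes {hop, teak, poppy, sage, rye}, right has 1 {fig}.
    Root poppy: left subtree has 2 nodes {hop, teak}, right has 2 {sage, rye}.
      Root hop: left subtree has 0 nodes { }, right has 1 {teak}.
      Root sage: left subtree has 0 nodes { }, right has 1 {rye}.
  Root iris: left subtree has 3 nodes {aster, lime, ash}, right has 0 { }.
    Root lime: left subtree has 1 node {aster}, right has 1 {ash}.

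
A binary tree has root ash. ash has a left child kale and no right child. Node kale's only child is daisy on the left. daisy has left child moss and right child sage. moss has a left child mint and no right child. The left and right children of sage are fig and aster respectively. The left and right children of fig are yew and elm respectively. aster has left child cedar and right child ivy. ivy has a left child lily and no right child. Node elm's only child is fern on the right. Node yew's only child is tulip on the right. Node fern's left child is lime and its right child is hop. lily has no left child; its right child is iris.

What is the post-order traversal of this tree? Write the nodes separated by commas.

mint, moss, tulip, yew, lime, hop, fern, elm, fig, cedar, iris, lily, ivy, aster, sage, daisy, kale, ash

Post-order visits the left subtree, then the right subtree, then the node.
At ash: go left to kale.
  At kale: go left to daisy.
    At daisy: go left to moss.
      At moss: go left to mint.
        mint is a leaf — visit mint.
      At moss: no right child.
      Visit moss.
    At daisy: go right to sage.
      At sage: go left to fig.
        At fig: go left to yew.
          At yew: no left child.
          At yew: go right to tulip.
            tulip is a leaf — visit tulip.
          Visit yew.
        At fig: go right to elm.
          At elm: no left child.
          At elm: go right to fern.
            At fern: go left to lime.
              lime is a leaf — visit lime.
            At fern: go right to hop.
              hop is a leaf — visit hop.
            Visit fern.
          Visit elm.
        Visit fig.
      At sage: go right to aster.
        At aster: go left to cedar.
          cedar is a leaf — visit cedar.
        At aster: go right to ivy.
          At ivy: go left to lily.
            At lily: no left child.
            At lily: go right to iris.
              iris is a leaf — visit iris.
            Visit lily.
          At ivy: no right child.
          Visit ivy.
        Visit aster.
      Visit sage.
    Visit daisy.
  At kale: no right child.
  Visit kale.
At ash: no right child.
Visit ash.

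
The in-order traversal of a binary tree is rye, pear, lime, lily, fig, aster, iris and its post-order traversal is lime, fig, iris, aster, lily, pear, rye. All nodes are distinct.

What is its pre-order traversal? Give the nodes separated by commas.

rye, pear, lily, lime, aster, fig, iris

The last element of post-order is the root; it splits in-order into left and right subtrees.
Root rye: left subtree has 0 nodes { }, right has 6 {pear, lime, lily, fig, aster, iris}.
  Root pear: left subtree has 0 nodes { }, right has 5 {lime, lily, fig, aster, iris}.
    Root lily: left subtree has 1 node {lime}, right has 3 {fig, aster, iris}.
      Root aster: left subtree has 1 node {fig}, right has 1 {iris}.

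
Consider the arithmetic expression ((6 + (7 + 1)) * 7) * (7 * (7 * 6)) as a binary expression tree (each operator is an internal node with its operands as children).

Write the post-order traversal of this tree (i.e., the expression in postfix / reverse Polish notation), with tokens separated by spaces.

6 7 1 + + 7 * 7 7 6 * * *

Post-order on an expression tree gives postfix notation: for each operator, emit left operand, right operand, then the operator.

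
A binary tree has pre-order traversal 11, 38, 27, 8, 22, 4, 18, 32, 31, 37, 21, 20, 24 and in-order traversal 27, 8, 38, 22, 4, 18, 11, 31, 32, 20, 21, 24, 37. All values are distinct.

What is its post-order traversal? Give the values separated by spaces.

The first element of pre-order is the root; it splits in-order into left and right subtrees.
Root 11: left subtree has 6 nodes {27, 8, 38, 22, 4, 18}, right has 6 {31, 32, 20, 21, 24, 37}.
  Root 38: left subtree has 2 nodes {27, 8}, right has 3 {22, 4, 18}.
    Root 27: left subtree has 0 nodes { }, right has 1 {8}.
    Root 22: left subtree has 0 nodes { }, right has 2 {4, 18}.
      Root 4: left subtree has 0 nodes { }, right has 1 {18}.
  Root 32: left subtree has 1 node {31}, right has 4 {20, 21, 24, 37}.
    Root 37: left subtree has 3 nodes {20, 21, 24}, right has 0 { }.
      Root 21: left subtree has 1 node {20}, right has 1 {24}.

8 27 18 4 22 38 31 20 24 21 37 32 11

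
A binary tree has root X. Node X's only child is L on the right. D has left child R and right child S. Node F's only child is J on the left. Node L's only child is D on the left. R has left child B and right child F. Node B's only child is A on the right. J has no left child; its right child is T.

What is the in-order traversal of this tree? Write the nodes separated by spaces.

X B A R J T F D S L

In-order visits the left subtree, then the node, then the right subtree.
At X: no left child.
Visit X.
At X: go right to L.
  At L: go left to D.
    At D: go left to R.
      At R: go left to B.
        At B: no left child.
        Visit B.
        At B: go right to A.
          A is a leaf — visit A.
      Visit R.
      At R: go right to F.
        At F: go left to J.
          At J: no left child.
          Visit J.
          At J: go right to T.
            T is a leaf — visit T.
        Visit F.
        At F: no right child.
    Visit D.
    At D: go right to S.
      S is a leaf — visit S.
  Visit L.
  At L: no right child.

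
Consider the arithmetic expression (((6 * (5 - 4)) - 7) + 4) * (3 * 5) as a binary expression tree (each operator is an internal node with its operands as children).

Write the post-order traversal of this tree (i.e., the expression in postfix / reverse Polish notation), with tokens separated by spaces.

Post-order on an expression tree gives postfix notation: for each operator, emit left operand, right operand, then the operator.

6 5 4 - * 7 - 4 + 3 5 * *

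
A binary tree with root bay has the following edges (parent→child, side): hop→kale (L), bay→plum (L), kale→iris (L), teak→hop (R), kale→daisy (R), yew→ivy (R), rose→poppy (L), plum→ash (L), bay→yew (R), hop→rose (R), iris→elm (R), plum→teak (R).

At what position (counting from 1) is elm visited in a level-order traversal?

Level-order visits nodes level by level from the root, left to right within each level.
Level 0: bay
Level 1: plum, yew
Level 2: ash, teak, ivy
Level 3: hop
Level 4: kale, rose
Level 5: iris, daisy, poppy
Level 6: elm
Full level-order sequence: bay, plum, yew, ash, teak, ivy, hop, kale, rose, iris, daisy, poppy, elm.

13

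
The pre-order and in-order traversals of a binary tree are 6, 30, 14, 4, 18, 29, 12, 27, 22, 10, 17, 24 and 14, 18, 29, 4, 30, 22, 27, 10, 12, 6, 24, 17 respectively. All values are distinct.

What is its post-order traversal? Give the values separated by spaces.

The first element of pre-order is the root; it splits in-order into left and right subtrees.
Root 6: left subtree has 9 nodes {14, 18, 29, 4, 30, 22, 27, 10, 12}, right has 2 {24, 17}.
  Root 30: left subtree has 4 nodes {14, 18, 29, 4}, right has 4 {22, 27, 10, 12}.
    Root 14: left subtree has 0 nodes { }, right has 3 {18, 29, 4}.
      Root 4: left subtree has 2 nodes {18, 29}, right has 0 { }.
        Root 18: left subtree has 0 nodes { }, right has 1 {29}.
    Root 12: left subtree has 3 nodes {22, 27, 10}, right has 0 { }.
      Root 27: left subtree has 1 node {22}, right has 1 {10}.
  Root 17: left subtree has 1 node {24}, right has 0 { }.

29 18 4 14 22 10 27 12 30 24 17 6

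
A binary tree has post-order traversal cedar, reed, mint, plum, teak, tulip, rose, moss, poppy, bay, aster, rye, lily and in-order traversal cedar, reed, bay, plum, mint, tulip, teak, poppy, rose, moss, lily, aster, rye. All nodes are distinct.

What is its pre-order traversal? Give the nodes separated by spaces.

The last element of post-order is the root; it splits in-order into left and right subtrees.
Root lily: left subtree has 10 nodes {cedar, reed, bay, plum, mint, tulip, teak, poppy, rose, moss}, right has 2 {aster, rye}.
  Root bay: left subtree has 2 nodes {cedar, reed}, right has 7 {plum, mint, tulip, teak, poppy, rose, moss}.
    Root reed: left subtree has 1 node {cedar}, right has 0 { }.
    Root poppy: left subtree has 4 nodes {plum, mint, tulip, teak}, right has 2 {rose, moss}.
      Root tulip: left subtree has 2 nodes {plum, mint}, right has 1 {teak}.
        Root plum: left subtree has 0 nodes { }, right has 1 {mint}.
      Root moss: left subtree has 1 node {rose}, right has 0 { }.
  Root rye: left subtree has 1 node {aster}, right has 0 { }.

lily bay reed cedar poppy tulip plum mint teak moss rose rye aster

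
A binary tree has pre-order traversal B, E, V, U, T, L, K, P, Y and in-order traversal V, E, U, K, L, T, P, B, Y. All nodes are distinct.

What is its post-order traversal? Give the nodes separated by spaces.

The first element of pre-order is the root; it splits in-order into left and right subtrees.
Root B: left subtree has 7 nodes {V, E, U, K, L, T, P}, right has 1 {Y}.
  Root E: left subtree has 1 node {V}, right has 5 {U, K, L, T, P}.
    Root U: left subtree has 0 nodes { }, right has 4 {K, L, T, P}.
      Root T: left subtree has 2 nodes {K, L}, right has 1 {P}.
        Root L: left subtree has 1 node {K}, right has 0 { }.

V K L P T U E Y B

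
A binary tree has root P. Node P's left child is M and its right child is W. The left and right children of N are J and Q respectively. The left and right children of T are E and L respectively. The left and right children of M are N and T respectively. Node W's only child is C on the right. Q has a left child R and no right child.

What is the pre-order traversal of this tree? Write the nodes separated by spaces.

P M N J Q R T E L W C

Pre-order visits the node, then its left subtree, then its right subtree.
Visit P.
At P: go left to M.
  Visit M.
  At M: go left to N.
    Visit N.
    At N: go left to J.
      J is a leaf — visit J.
    At N: go right to Q.
      Visit Q.
      At Q: go left to R.
        R is a leaf — visit R.
      At Q: no right child.
  At M: go right to T.
    Visit T.
    At T: go left to E.
      E is a leaf — visit E.
    At T: go right to L.
      L is a leaf — visit L.
At P: go right to W.
  Visit W.
  At W: no left child.
  At W: go right to C.
    C is a leaf — visit C.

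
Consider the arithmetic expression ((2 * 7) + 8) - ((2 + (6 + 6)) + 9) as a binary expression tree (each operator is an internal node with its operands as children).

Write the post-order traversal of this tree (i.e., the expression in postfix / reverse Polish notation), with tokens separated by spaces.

2 7 * 8 + 2 6 6 + + 9 + -

Post-order on an expression tree gives postfix notation: for each operator, emit left operand, right operand, then the operator.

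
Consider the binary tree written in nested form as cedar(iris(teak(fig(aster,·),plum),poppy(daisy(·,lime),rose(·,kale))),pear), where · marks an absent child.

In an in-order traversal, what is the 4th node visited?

plum

In-order visits the left subtree, then the node, then the right subtree.
At cedar: go left to iris.
  At iris: go left to teak.
    At teak: go left to fig.
      At fig: go left to aster.
        aster is a leaf — visit aster.
      Visit fig.
      At fig: no right child.
    Visit teak.
    At teak: go right to plum.
      plum is a leaf — visit plum.
  Visit iris.
  At iris: go right to poppy.
    At poppy: go left to daisy.
      At daisy: no left child.
      Visit daisy.
      At daisy: go right to lime.
        lime is a leaf — visit lime.
    Visit poppy.
    At poppy: go right to rose.
      At rose: no left child.
      Visit rose.
      At rose: go right to kale.
        kale is a leaf — visit kale.
Visit cedar.
At cedar: go right to pear.
  pear is a leaf — visit pear.
Full in-order sequence: aster, fig, teak, plum, iris, daisy, lime, poppy, rose, kale, cedar, pear.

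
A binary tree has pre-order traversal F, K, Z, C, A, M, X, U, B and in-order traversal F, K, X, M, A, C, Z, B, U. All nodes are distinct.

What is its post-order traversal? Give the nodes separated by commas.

X, M, A, C, B, U, Z, K, F

The first element of pre-order is the root; it splits in-order into left and right subtrees.
Root F: left subtree has 0 nodes { }, right has 8 {K, X, M, A, C, Z, B, U}.
  Root K: left subtree has 0 nodes { }, right has 7 {X, M, A, C, Z, B, U}.
    Root Z: left subtree has 4 nodes {X, M, A, C}, right has 2 {B, U}.
      Root C: left subtree has 3 nodes {X, M, A}, right has 0 { }.
        Root A: left subtree has 2 nodes {X, M}, right has 0 { }.
          Root M: left subtree has 1 node {X}, right has 0 { }.
      Root U: left subtree has 1 node {B}, right has 0 { }.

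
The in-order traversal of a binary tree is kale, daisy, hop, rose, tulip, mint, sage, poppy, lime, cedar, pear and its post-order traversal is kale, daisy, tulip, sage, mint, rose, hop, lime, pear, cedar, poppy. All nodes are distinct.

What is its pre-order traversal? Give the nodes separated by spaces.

The last element of post-order is the root; it splits in-order into left and right subtrees.
Root poppy: left subtree has 7 nodes {kale, daisy, hop, rose, tulip, mint, sage}, right has 3 {lime, cedar, pear}.
  Root hop: left subtree has 2 nodes {kale, daisy}, right has 4 {rose, tulip, mint, sage}.
    Root daisy: left subtree has 1 node {kale}, right has 0 { }.
    Root rose: left subtree has 0 nodes { }, right has 3 {tulip, mint, sage}.
      Root mint: left subtree has 1 node {tulip}, right has 1 {sage}.
  Root cedar: left subtree has 1 node {lime}, right has 1 {pear}.

poppy hop daisy kale rose mint tulip sage cedar lime pear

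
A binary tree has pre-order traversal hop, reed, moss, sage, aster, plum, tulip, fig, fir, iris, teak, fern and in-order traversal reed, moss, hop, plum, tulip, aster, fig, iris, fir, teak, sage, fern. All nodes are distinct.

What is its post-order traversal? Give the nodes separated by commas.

The first element of pre-order is the root; it splits in-order into left and right subtrees.
Root hop: left subtree has 2 nodes {reed, moss}, right has 9 {plum, tulip, aster, fig, iris, fir, teak, sage, fern}.
  Root reed: left subtree has 0 nodes { }, right has 1 {moss}.
  Root sage: left subtree has 7 nodes {plum, tulip, aster, fig, iris, fir, teak}, right has 1 {fern}.
    Root aster: left subtree has 2 nodes {plum, tulip}, right has 4 {fig, iris, fir, teak}.
      Root plum: left subtree has 0 nodes { }, right has 1 {tulip}.
      Root fig: left subtree has 0 nodes { }, right has 3 {iris, fir, teak}.
        Root fir: left subtree has 1 node {iris}, right has 1 {teak}.

moss, reed, tulip, plum, iris, teak, fir, fig, aster, fern, sage, hop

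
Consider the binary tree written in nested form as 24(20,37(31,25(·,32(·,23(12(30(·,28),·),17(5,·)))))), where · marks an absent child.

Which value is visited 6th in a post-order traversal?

Post-order visits the left subtree, then the right subtree, then the node.
At 24: go left to 20.
  20 is a leaf — visit 20.
At 24: go right to 37.
  At 37: go left to 31.
    31 is a leaf — visit 31.
  At 37: go right to 25.
    At 25: no left child.
    At 25: go right to 32.
      At 32: no left child.
      At 32: go right to 23.
        At 23: go left to 12.
          At 12: go left to 30.
            At 30: no left child.
            At 30: go right to 28.
              28 is a leaf — visit 28.
            Visit 30.
          At 12: no right child.
          Visit 12.
        At 23: go right to 17.
          At 17: go left to 5.
            5 is a leaf — visit 5.
          At 17: no right child.
          Visit 17.
        Visit 23.
      Visit 32.
    Visit 25.
  Visit 37.
Visit 24.
Full post-order sequence: 20, 31, 28, 30, 12, 5, 17, 23, 32, 25, 37, 24.

5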